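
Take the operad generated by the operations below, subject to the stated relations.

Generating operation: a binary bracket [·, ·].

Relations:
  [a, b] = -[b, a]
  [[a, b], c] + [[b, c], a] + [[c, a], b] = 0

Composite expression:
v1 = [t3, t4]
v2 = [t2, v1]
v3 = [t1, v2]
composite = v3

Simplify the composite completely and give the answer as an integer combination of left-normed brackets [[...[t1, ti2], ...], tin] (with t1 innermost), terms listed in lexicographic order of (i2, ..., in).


[[[t1, t2], t3], t4] - [[[t1, t2], t4], t3] - [[[t1, t3], t4], t2] + [[[t1, t4], t3], t2]

Skip Jacobi rewriting: expand, keep t1-initial words, read off terms.
Composite bracket: [t1, [t2, [t3, t4]]]
The bracket unfolds into 8 signed words via [a, b] = ab - ba (2^3 = 8).
The t1-initial words carry the normal form:
  the word t1t2t3t4 carries sign +1 and contributes +[[[t1, t2], t3], t4]
  the word t1t2t4t3 carries sign -1 and contributes -[[[t1, t2], t4], t3]
  the word t1t3t4t2 carries sign -1 and contributes -[[[t1, t3], t4], t2]
  the word t1t4t3t2 carries sign +1 and contributes +[[[t1, t4], t3], t2]


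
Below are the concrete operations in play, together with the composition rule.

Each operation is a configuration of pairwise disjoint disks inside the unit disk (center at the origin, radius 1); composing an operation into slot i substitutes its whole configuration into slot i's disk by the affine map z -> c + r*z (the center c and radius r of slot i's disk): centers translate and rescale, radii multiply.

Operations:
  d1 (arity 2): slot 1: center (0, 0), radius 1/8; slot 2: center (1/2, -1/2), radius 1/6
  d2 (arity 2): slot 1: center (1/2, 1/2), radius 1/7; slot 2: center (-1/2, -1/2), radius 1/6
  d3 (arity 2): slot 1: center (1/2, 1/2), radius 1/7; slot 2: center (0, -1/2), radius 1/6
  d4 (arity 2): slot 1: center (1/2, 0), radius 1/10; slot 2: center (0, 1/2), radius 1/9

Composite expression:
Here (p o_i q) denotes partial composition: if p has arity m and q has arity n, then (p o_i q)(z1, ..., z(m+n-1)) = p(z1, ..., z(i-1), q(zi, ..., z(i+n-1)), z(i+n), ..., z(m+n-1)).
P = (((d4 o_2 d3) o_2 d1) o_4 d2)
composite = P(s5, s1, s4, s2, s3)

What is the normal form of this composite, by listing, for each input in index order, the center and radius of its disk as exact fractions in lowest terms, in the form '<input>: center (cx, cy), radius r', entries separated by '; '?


s1: center (1/18, 5/9), radius 1/504; s2: center (1/108, 49/108), radius 1/378; s3: center (-1/108, 47/108), radius 1/324; s4: center (4/63, 23/42), radius 1/378; s5: center (1/2, 0), radius 1/10

Only the slot chain above each s matters under d4; compose those maps.
s5: after 1 affine step, its disk has center (1/2, 0), radius 1/10
s1: after 3 affine steps, its disk has center (1/18, 5/9), radius 1/504
s4: after 3 affine steps, its disk has center (4/63, 23/42), radius 1/378
s2: after 3 affine steps, its disk has center (1/108, 49/108), radius 1/378
s3: after 3 affine steps, its disk has center (-1/108, 47/108), radius 1/324


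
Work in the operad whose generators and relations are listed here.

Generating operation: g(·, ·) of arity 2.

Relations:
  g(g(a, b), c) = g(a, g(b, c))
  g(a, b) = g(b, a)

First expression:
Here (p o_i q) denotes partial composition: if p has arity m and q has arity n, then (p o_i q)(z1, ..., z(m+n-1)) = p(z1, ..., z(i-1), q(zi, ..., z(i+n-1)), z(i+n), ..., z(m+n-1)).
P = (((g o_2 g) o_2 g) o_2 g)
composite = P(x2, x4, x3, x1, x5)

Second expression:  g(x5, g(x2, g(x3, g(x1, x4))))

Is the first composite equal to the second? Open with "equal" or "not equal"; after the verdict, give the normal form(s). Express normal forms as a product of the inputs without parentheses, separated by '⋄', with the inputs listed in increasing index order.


equal; the common form is x1 ⋄ x2 ⋄ x3 ⋄ x4 ⋄ x5

The first expression, normalized: x1 ⋄ x2 ⋄ x3 ⋄ x4 ⋄ x5
The second expression, normalized: x1 ⋄ x2 ⋄ x3 ⋄ x4 ⋄ x5
Both agree, so they are equal.


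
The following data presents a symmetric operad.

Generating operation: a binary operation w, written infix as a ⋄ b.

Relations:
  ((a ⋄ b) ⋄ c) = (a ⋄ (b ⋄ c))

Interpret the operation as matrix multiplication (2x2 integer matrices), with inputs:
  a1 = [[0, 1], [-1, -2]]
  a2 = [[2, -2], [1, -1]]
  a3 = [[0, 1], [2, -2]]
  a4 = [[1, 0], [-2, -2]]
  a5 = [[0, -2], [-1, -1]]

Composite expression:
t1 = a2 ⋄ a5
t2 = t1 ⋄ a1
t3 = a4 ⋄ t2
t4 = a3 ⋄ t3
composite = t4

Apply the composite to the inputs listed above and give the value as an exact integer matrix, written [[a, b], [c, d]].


(a2 ⋄ a5) = [[2, -2], [1, -1]]
((a2 ⋄ a5) ⋄ a1) = [[2, 6], [1, 3]]
(a4 ⋄ ((a2 ⋄ a5) ⋄ a1)) = [[2, 6], [-6, -18]]
(a3 ⋄ (a4 ⋄ ((a2 ⋄ a5) ⋄ a1))) = [[-6, -18], [16, 48]]

[[-6, -18], [16, 48]]


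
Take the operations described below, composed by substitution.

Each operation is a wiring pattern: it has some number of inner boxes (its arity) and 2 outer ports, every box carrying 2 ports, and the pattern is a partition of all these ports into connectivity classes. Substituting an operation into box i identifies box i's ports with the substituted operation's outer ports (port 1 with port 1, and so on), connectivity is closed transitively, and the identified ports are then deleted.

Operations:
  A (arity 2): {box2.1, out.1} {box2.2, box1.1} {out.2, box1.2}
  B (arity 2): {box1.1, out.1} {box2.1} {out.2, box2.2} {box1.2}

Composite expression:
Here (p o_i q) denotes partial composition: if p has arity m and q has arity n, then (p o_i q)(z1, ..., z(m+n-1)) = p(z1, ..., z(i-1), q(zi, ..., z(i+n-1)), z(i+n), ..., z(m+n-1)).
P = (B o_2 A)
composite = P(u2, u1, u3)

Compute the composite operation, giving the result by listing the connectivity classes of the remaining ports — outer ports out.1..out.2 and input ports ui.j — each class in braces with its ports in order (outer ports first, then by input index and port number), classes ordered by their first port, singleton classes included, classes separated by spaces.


Two ports join when wires chain via B-identified ports.
A over (u1, u3) gives {out.1, u3.1} {out.2, u1.2} {u1.1, u3.2}, out.j being that stage's outer ports
B over (u2, u1, u3) gives {out.1, u2.1} {out.2, u1.2} {u1.1, u3.2} {u2.2} {u3.1}, out.j being that stage's outer ports

{out.1, u2.1} {out.2, u1.2} {u1.1, u3.2} {u2.2} {u3.1}


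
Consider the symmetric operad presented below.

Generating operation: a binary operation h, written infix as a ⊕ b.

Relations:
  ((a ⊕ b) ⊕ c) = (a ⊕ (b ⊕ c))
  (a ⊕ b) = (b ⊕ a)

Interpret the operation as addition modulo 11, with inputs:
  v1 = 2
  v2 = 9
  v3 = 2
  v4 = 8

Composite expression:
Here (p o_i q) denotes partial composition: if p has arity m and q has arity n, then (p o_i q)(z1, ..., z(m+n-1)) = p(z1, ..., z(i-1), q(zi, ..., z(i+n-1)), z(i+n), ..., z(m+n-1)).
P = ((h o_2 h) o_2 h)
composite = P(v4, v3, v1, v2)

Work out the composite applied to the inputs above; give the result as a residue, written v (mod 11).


10 (mod 11)

(v3 ⊕ v1) = 4
((v3 ⊕ v1) ⊕ v2) = 2
(v4 ⊕ ((v3 ⊕ v1) ⊕ v2)) = 10


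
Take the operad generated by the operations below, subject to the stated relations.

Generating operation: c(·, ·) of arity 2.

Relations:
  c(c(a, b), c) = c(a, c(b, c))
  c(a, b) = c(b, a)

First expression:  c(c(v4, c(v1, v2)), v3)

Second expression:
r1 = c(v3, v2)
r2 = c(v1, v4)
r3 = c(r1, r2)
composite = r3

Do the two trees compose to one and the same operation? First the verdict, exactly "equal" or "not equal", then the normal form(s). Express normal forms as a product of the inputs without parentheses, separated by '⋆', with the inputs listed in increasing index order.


equal: each reduces to v1 ⋆ v2 ⋆ v3 ⋆ v4


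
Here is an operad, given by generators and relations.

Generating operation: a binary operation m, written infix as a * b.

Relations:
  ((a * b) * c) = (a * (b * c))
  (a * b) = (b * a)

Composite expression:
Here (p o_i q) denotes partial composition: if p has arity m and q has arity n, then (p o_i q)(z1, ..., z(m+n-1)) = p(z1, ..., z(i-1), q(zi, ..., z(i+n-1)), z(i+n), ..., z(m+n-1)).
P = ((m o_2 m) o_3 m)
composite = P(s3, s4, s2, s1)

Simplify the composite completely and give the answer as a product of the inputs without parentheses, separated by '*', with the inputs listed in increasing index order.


Key point: m commutes, so take the s-inputs in any fixed order.
(s2 * s1) flattens to s2 * s1
(s4 * (s2 * s1)) flattens to s4 * s2 * s1
(s3 * (s4 * (s2 * s1))) flattens to s3 * s4 * s2 * s1
the factors in increasing index order: s1 * s2 * s3 * s4

s1 * s2 * s3 * s4


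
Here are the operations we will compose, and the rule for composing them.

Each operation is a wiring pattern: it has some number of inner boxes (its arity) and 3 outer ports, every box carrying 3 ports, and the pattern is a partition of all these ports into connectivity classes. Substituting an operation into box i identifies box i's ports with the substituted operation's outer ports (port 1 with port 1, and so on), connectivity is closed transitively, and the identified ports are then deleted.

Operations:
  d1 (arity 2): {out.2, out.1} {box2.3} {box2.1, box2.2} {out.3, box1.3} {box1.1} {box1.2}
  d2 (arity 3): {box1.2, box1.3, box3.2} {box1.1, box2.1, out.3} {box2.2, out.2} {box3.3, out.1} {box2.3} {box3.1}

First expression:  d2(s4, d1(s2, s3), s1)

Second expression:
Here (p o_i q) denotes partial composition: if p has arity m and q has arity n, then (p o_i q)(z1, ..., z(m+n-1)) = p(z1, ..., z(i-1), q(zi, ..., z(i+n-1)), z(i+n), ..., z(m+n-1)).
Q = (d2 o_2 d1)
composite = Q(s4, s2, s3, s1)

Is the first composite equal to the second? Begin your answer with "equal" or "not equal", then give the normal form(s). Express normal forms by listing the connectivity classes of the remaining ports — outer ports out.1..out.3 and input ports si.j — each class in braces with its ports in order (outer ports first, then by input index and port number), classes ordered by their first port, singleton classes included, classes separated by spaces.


equal; the common form is {out.1, s1.3} {out.2, out.3, s4.1} {s1.1} {s1.2, s4.2, s4.3} {s2.1} {s2.2} {s2.3} {s3.1, s3.2} {s3.3}


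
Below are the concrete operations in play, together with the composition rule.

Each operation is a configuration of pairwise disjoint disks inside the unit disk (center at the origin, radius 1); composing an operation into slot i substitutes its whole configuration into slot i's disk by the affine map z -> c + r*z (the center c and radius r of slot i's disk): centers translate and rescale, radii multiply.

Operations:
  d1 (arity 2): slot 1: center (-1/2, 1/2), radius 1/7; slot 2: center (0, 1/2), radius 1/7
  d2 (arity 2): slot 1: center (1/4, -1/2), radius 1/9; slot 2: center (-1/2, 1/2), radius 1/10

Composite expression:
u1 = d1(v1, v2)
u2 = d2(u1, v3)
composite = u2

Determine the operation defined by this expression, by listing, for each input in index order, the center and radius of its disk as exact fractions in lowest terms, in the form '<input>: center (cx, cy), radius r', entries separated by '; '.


Nesting under d2 composes maps z -> c + r*z down each v-path.
v1 passes through 2 substitutions, ending at center (7/36, -4/9), radius 1/63
v2 passes through 2 substitutions, ending at center (1/4, -4/9), radius 1/63
v3 passes through 1 substitution, ending at center (-1/2, 1/2), radius 1/10

v1: center (7/36, -4/9), radius 1/63; v2: center (1/4, -4/9), radius 1/63; v3: center (-1/2, 1/2), radius 1/10


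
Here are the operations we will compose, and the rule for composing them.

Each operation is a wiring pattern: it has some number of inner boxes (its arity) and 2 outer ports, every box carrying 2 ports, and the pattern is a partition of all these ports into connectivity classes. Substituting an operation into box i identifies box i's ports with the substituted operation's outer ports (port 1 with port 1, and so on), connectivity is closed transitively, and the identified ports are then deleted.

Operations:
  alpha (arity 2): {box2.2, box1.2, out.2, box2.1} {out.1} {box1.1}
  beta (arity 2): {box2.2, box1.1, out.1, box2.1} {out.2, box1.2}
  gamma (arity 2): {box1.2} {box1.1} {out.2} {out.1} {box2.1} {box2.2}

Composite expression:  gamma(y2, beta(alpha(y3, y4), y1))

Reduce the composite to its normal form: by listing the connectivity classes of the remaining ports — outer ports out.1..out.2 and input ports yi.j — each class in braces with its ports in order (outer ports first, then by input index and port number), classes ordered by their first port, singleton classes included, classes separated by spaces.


{out.1} {out.2} {y1.1, y1.2} {y2.1} {y2.2} {y3.1} {y3.2, y4.1, y4.2}

Connectivity passes through glued gamma-boundaries; trace each wire chain.
after alpha, the pattern on (y3, y4) reads {out.1} {out.2, y3.2, y4.1, y4.2} {y3.1} (out.j = its outer ports)
after beta, the pattern on (y3, y4, y1) reads {out.1, y1.1, y1.2} {out.2, y3.2, y4.1, y4.2} {y3.1} (out.j = its outer ports)
after gamma, the pattern on (y2, y3, y4, y1) reads {out.1} {out.2} {y1.1, y1.2} {y2.1} {y2.2} {y3.1} {y3.2, y4.1, y4.2} (out.j = its outer ports)


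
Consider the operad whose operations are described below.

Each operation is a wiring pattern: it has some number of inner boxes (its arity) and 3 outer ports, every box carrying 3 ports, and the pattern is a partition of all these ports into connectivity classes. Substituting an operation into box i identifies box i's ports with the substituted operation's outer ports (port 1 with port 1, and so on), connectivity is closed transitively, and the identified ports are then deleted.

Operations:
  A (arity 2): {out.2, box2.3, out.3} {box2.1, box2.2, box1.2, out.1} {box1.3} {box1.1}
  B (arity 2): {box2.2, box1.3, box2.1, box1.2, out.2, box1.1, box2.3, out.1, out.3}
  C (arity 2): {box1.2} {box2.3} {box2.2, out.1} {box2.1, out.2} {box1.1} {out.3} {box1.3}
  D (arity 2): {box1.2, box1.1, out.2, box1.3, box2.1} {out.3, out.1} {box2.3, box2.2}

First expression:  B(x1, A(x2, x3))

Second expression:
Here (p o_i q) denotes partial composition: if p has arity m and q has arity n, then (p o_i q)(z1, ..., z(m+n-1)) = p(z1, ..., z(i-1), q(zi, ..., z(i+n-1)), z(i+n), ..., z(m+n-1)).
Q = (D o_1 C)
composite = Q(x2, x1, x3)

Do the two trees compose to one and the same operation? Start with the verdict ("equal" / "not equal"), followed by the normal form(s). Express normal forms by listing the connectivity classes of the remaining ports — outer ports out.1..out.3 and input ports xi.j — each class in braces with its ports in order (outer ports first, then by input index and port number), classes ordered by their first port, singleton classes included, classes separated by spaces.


not equal; first: {out.1, out.2, out.3, x1.1, x1.2, x1.3, x2.2, x3.1, x3.2, x3.3} {x2.1} {x2.3}; second: {out.1, out.3} {out.2, x1.1, x1.2, x3.1} {x1.3} {x2.1} {x2.2} {x2.3} {x3.2, x3.3}

Reducing the first expression gives {out.1, out.2, out.3, x1.1, x1.2, x1.3, x2.2, x3.1, x3.2, x3.3} {x2.1} {x2.3}
Reducing the second expression gives {out.1, out.3} {out.2, x1.1, x1.2, x3.1} {x1.3} {x2.1} {x2.2} {x2.3} {x3.2, x3.3}
The normal forms differ: not equal.


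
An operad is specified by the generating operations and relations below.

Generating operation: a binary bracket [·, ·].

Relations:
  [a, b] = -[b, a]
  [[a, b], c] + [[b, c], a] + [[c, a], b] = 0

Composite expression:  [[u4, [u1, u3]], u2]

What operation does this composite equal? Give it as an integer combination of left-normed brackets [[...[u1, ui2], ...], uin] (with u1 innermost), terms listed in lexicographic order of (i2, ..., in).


-[[[u1, u3], u4], u2]

Left-normed coefficients sit on the u1-initial expansion words.
Composite bracket: [[u4, [u1, u3]], u2]
Applying ab - ba throughout gives 8 signed words (2^3 = 8).
The u1-initial words carry the normal form:
  the word u1u3u4u2 carries sign -1 and contributes -[[[u1, u3], u4], u2]


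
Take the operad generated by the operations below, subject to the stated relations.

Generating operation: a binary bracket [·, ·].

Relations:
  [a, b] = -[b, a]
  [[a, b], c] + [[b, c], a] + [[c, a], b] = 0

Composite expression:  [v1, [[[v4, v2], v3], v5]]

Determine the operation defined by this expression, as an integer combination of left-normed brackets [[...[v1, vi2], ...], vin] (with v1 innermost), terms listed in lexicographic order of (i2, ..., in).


-[[[[v1, v2], v4], v3], v5] + [[[[v1, v3], v2], v4], v5] - [[[[v1, v3], v4], v2], v5] + [[[[v1, v4], v2], v3], v5] + [[[[v1, v5], v2], v4], v3] - [[[[v1, v5], v3], v2], v4] + [[[[v1, v5], v3], v4], v2] - [[[[v1, v5], v4], v2], v3]

A multilinear Lie element is pinned by v1-initial words (v1 innermost).
Composite bracket: [v1, [[[v4, v2], v3], v5]]
Applying ab - ba throughout gives 16 signed words (2^4 = 16).
Words beginning with v1 determine it all:
  v1v2v4v3v5 (sign -1) contributes -[[[[v1, v2], v4], v3], v5]
  v1v3v2v4v5 (sign +1) contributes +[[[[v1, v3], v2], v4], v5]
  v1v3v4v2v5 (sign -1) contributes -[[[[v1, v3], v4], v2], v5]
  v1v4v2v3v5 (sign +1) contributes +[[[[v1, v4], v2], v3], v5]
  v1v5v2v4v3 (sign +1) contributes +[[[[v1, v5], v2], v4], v3]
  v1v5v3v2v4 (sign -1) contributes -[[[[v1, v5], v3], v2], v4]
  v1v5v3v4v2 (sign +1) contributes +[[[[v1, v5], v3], v4], v2]
  v1v5v4v2v3 (sign -1) contributes -[[[[v1, v5], v4], v2], v3]


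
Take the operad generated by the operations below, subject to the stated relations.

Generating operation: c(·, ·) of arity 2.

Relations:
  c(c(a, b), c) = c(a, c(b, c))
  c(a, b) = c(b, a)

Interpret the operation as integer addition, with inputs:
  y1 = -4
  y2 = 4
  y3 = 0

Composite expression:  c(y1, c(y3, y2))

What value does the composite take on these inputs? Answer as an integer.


0

c(y3, y2) = 4
c(y1, c(y3, y2)) = 0


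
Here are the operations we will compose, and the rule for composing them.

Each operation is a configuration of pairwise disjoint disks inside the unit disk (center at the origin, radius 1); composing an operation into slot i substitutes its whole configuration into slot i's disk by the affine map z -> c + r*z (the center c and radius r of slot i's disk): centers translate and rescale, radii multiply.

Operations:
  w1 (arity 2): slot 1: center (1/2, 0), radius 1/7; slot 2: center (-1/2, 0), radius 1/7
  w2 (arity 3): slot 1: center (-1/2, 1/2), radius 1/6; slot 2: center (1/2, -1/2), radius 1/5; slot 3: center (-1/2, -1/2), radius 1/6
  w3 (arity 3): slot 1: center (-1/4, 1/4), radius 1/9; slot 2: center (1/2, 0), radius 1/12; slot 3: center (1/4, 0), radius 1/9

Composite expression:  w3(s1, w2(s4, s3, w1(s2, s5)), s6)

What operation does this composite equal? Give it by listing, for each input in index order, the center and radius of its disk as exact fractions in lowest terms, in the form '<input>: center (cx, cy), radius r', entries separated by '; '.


s1: center (-1/4, 1/4), radius 1/9; s2: center (67/144, -1/24), radius 1/504; s3: center (13/24, -1/24), radius 1/60; s4: center (11/24, 1/24), radius 1/72; s5: center (65/144, -1/24), radius 1/504; s6: center (1/4, 0), radius 1/9

Each s-disk chains the slot maps above it in w3; radii multiply.
for s1, the 1-step affine chain lands on center (-1/4, 1/4), radius 1/9
for s4, the 2-step affine chain lands on center (11/24, 1/24), radius 1/72
for s3, the 2-step affine chain lands on center (13/24, -1/24), radius 1/60
for s2, the 3-step affine chain lands on center (67/144, -1/24), radius 1/504
for s5, the 3-step affine chain lands on center (65/144, -1/24), radius 1/504
for s6, the 1-step affine chain lands on center (1/4, 0), radius 1/9


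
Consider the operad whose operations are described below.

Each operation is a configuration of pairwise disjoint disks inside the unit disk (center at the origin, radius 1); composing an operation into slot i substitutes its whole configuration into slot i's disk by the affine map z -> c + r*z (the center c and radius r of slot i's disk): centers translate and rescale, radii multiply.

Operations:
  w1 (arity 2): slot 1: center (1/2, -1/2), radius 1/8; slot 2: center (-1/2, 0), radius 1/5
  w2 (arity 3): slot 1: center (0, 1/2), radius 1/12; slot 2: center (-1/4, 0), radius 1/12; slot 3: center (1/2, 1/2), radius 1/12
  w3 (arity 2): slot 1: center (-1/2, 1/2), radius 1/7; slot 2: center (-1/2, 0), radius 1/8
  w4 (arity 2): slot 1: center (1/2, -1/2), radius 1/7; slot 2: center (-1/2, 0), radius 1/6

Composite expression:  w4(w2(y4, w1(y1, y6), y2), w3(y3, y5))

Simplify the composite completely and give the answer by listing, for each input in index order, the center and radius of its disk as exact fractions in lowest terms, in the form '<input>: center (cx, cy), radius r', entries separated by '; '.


y1: center (79/168, -85/168), radius 1/672; y2: center (4/7, -3/7), radius 1/84; y3: center (-7/12, 1/12), radius 1/42; y4: center (1/2, -3/7), radius 1/84; y5: center (-7/12, 0), radius 1/48; y6: center (11/24, -1/2), radius 1/420

Below w4, radii multiply path by path; the y-disk centers shift.
for y4, the 2-step affine chain lands on center (1/2, -3/7), radius 1/84
for y1, the 3-step affine chain lands on center (79/168, -85/168), radius 1/672
for y6, the 3-step affine chain lands on center (11/24, -1/2), radius 1/420
for y2, the 2-step affine chain lands on center (4/7, -3/7), radius 1/84
for y3, the 2-step affine chain lands on center (-7/12, 1/12), radius 1/42
for y5, the 2-step affine chain lands on center (-7/12, 0), radius 1/48


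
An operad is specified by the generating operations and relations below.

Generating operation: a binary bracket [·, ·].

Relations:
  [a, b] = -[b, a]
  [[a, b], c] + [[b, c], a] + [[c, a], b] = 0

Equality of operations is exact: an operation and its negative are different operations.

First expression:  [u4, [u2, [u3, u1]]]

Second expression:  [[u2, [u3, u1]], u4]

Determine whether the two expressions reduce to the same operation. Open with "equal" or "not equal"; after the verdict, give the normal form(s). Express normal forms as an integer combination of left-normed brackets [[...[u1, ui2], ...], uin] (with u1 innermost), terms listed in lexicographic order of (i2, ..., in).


not equal; the first gives -[[[u1, u3], u2], u4] and the second [[[u1, u3], u2], u4]


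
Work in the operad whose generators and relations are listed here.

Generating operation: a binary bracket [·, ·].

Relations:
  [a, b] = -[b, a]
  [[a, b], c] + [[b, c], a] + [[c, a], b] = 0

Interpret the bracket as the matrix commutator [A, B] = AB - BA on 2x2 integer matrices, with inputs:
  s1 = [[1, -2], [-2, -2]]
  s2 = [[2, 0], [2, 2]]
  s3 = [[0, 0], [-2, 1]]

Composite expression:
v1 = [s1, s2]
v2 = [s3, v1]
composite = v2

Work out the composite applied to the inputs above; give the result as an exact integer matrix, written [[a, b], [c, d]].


[[0, 0], [10, 0]]

[s1, s2] = [[-4, 0], [-6, 4]]
[s3, [s1, s2]] = [[0, 0], [10, 0]]


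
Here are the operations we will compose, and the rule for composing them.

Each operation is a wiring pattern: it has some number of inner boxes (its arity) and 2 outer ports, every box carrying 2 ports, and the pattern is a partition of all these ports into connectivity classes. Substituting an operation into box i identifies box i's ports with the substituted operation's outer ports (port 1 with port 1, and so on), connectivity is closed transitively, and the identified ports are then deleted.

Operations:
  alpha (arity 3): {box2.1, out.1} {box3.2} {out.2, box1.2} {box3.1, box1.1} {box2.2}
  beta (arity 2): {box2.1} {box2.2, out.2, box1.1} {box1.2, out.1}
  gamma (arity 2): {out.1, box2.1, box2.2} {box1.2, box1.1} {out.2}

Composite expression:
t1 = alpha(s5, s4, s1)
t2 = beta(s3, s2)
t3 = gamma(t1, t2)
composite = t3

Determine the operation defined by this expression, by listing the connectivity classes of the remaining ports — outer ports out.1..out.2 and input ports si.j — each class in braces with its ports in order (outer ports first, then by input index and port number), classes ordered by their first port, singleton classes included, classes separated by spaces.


{out.1, s2.2, s3.1, s3.2} {out.2} {s1.1, s5.1} {s1.2} {s2.1} {s4.1, s5.2} {s4.2}

Connectivity passes through glued gamma-boundaries; trace each wire chain.
composing alpha on (s5, s4, s1), with out.j its own outer ports: {out.1, s4.1} {out.2, s5.2} {s1.1, s5.1} {s1.2} {s4.2}
composing beta on (s3, s2), with out.j its own outer ports: {out.1, s3.2} {out.2, s2.2, s3.1} {s2.1}
composing gamma on (s5, s4, s1, s3, s2), with out.j its own outer ports: {out.1, s2.2, s3.1, s3.2} {out.2} {s1.1, s5.1} {s1.2} {s2.1} {s4.1, s5.2} {s4.2}


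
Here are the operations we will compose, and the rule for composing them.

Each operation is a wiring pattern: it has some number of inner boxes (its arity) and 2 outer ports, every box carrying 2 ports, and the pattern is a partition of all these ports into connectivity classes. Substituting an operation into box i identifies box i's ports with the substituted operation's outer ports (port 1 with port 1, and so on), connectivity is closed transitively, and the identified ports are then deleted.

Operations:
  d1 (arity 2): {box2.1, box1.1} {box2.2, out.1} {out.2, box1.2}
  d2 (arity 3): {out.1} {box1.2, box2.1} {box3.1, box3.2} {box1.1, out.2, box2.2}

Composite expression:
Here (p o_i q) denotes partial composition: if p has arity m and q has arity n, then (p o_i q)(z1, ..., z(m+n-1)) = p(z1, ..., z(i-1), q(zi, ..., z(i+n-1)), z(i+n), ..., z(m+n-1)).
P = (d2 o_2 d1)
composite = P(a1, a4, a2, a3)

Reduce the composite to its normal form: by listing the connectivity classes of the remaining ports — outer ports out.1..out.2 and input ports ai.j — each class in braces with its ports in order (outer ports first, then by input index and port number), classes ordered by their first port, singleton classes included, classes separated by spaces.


{out.1} {out.2, a1.1, a4.2} {a1.2, a2.2} {a2.1, a4.1} {a3.1, a3.2}


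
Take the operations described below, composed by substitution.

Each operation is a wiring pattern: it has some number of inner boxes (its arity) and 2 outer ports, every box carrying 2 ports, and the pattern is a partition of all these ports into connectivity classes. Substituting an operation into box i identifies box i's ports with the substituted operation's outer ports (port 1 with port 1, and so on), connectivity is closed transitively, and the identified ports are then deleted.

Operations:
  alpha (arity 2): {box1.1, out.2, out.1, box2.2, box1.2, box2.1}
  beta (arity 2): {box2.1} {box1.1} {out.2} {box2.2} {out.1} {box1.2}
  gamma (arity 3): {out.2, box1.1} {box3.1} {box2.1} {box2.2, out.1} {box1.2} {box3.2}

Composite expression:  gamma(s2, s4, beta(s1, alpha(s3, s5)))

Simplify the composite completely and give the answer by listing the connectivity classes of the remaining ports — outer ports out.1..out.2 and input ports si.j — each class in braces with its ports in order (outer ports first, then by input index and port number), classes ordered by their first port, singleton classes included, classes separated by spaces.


After gluing at gamma, chains via deleted ports link the s-ports.
stage alpha: inputs (s3, s5), connectivity {out.1, out.2, s3.1, s3.2, s5.1, s5.2}, out.j its boundary
stage beta: inputs (s1, s3, s5), connectivity {out.1} {out.2} {s1.1} {s1.2} {s3.1, s3.2, s5.1, s5.2}, out.j its boundary
stage gamma: inputs (s2, s4, s1, s3, s5), connectivity {out.1, s4.2} {out.2, s2.1} {s1.1} {s1.2} {s2.2} {s3.1, s3.2, s5.1, s5.2} {s4.1}, out.j its boundary

{out.1, s4.2} {out.2, s2.1} {s1.1} {s1.2} {s2.2} {s3.1, s3.2, s5.1, s5.2} {s4.1}


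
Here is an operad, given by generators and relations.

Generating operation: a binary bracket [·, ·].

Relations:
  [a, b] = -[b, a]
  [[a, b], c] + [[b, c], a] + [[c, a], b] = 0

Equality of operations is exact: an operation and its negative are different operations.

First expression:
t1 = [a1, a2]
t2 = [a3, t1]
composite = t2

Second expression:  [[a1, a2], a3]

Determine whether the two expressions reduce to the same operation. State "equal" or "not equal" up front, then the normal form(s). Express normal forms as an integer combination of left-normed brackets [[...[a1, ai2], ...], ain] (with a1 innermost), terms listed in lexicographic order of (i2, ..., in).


not equal; the first gives -[[a1, a2], a3] and the second [[a1, a2], a3]

In normal form, the first expression is -[[a1, a2], a3]
In normal form, the second expression is [[a1, a2], a3]
Different reductions; not equal.


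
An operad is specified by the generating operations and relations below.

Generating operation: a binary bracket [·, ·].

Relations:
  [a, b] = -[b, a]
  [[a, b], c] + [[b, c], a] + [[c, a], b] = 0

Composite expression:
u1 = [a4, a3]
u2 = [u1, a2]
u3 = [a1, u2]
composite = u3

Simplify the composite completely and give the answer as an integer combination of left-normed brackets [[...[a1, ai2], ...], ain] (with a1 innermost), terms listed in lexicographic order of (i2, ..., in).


[[[a1, a2], a3], a4] - [[[a1, a2], a4], a3] - [[[a1, a3], a4], a2] + [[[a1, a4], a3], a2]

Skip Jacobi rewriting: expand, keep a1-initial words, read off terms.
Composite bracket: [a1, [[a4, a3], a2]]
Expanding via [a, b] = ab - ba: 8 signed words (2^3 = 8).
Coefficients come from the a1-initial words:
  word a1a2a3a4 has sign +1, contributing +[[[a1, a2], a3], a4]
  word a1a2a4a3 has sign -1, contributing -[[[a1, a2], a4], a3]
  word a1a3a4a2 has sign -1, contributing -[[[a1, a3], a4], a2]
  word a1a4a3a2 has sign +1, contributing +[[[a1, a4], a3], a2]


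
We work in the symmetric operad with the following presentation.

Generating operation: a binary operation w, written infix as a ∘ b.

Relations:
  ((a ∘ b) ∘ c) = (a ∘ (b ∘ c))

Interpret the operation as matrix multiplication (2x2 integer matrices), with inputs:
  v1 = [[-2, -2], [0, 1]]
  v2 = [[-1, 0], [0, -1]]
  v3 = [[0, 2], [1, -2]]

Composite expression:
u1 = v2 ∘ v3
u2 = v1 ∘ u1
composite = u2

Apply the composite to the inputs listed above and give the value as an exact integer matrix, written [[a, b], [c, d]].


[[2, 0], [-1, 2]]

(v2 ∘ v3) = [[0, -2], [-1, 2]]
(v1 ∘ (v2 ∘ v3)) = [[2, 0], [-1, 2]]


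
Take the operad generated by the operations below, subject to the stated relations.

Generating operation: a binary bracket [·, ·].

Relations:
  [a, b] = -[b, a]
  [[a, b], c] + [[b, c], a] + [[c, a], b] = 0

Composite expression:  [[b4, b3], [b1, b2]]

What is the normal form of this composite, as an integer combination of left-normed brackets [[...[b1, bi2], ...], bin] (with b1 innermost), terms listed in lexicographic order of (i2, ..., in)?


[[[b1, b2], b3], b4] - [[[b1, b2], b4], b3]


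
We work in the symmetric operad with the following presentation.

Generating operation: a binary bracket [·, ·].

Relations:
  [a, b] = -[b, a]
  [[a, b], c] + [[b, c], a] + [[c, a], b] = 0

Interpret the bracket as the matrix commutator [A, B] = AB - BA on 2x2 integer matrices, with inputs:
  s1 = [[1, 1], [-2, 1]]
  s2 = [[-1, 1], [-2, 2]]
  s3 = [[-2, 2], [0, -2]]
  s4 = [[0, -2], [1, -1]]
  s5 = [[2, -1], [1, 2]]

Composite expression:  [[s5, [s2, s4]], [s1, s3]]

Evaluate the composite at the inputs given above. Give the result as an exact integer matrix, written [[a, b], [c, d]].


[[0, 48], [-48, 0]]

[s2, s4] = [[-3, 5], [1, 3]]
[s5, [s2, s4]] = [[-6, -6], [-6, 6]]
[s1, s3] = [[4, 0], [0, -4]]
[[s5, [s2, s4]], [s1, s3]] = [[0, 48], [-48, 0]]


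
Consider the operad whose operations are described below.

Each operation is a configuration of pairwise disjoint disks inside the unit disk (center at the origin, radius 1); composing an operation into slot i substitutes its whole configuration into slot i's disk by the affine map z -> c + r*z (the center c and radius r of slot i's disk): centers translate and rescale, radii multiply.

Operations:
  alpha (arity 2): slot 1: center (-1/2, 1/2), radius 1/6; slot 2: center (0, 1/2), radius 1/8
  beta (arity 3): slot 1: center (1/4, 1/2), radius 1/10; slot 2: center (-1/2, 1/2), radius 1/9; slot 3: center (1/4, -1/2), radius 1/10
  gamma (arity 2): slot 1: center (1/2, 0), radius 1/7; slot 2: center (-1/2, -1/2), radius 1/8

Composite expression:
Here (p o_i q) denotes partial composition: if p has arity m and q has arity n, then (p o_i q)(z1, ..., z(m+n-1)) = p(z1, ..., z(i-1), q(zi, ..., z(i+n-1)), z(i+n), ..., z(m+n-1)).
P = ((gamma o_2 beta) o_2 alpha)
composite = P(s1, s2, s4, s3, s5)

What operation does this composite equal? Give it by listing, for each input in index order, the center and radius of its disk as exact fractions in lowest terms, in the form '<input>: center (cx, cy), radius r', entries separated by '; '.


s1: center (1/2, 0), radius 1/7; s2: center (-19/40, -69/160), radius 1/480; s3: center (-9/16, -7/16), radius 1/72; s4: center (-15/32, -69/160), radius 1/640; s5: center (-15/32, -9/16), radius 1/80

Affine substitution under gamma: radii multiply and s-centers shift.
s1 passes through 1 substitution, ending at center (1/2, 0), radius 1/7
s2 passes through 3 substitutions, ending at center (-19/40, -69/160), radius 1/480
s4 passes through 3 substitutions, ending at center (-15/32, -69/160), radius 1/640
s3 passes through 2 substitutions, ending at center (-9/16, -7/16), radius 1/72
s5 passes through 2 substitutions, ending at center (-15/32, -9/16), radius 1/80


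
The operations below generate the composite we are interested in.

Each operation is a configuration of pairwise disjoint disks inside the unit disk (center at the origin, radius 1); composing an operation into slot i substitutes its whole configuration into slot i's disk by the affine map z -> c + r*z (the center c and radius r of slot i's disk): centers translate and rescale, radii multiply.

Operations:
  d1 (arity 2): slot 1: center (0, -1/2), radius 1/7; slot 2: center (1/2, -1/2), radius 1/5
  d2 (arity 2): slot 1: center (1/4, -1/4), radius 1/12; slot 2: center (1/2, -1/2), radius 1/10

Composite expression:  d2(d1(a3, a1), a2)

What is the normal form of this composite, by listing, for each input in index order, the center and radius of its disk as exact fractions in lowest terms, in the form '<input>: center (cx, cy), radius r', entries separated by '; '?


a1: center (7/24, -7/24), radius 1/60; a2: center (1/2, -1/2), radius 1/10; a3: center (1/4, -7/24), radius 1/84

Only the slot chain above each a matters under d2; compose those maps.
a3: after 2 affine steps, its disk has center (1/4, -7/24), radius 1/84
a1: after 2 affine steps, its disk has center (7/24, -7/24), radius 1/60
a2: after 1 affine step, its disk has center (1/2, -1/2), radius 1/10


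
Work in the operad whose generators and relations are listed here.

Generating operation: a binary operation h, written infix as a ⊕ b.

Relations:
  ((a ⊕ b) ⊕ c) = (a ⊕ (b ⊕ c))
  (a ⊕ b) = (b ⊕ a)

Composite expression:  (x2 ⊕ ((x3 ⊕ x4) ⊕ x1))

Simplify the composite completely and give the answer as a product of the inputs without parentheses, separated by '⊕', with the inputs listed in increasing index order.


Any arrangement under h is one operation, so sort the x-inputs.
(x3 ⊕ x4) reduces to x3 ⊕ x4
((x3 ⊕ x4) ⊕ x1) reduces to x3 ⊕ x4 ⊕ x1
(x2 ⊕ ((x3 ⊕ x4) ⊕ x1)) reduces to x2 ⊕ x3 ⊕ x4 ⊕ x1
reordering the factors by index: x1 ⊕ x2 ⊕ x3 ⊕ x4

x1 ⊕ x2 ⊕ x3 ⊕ x4


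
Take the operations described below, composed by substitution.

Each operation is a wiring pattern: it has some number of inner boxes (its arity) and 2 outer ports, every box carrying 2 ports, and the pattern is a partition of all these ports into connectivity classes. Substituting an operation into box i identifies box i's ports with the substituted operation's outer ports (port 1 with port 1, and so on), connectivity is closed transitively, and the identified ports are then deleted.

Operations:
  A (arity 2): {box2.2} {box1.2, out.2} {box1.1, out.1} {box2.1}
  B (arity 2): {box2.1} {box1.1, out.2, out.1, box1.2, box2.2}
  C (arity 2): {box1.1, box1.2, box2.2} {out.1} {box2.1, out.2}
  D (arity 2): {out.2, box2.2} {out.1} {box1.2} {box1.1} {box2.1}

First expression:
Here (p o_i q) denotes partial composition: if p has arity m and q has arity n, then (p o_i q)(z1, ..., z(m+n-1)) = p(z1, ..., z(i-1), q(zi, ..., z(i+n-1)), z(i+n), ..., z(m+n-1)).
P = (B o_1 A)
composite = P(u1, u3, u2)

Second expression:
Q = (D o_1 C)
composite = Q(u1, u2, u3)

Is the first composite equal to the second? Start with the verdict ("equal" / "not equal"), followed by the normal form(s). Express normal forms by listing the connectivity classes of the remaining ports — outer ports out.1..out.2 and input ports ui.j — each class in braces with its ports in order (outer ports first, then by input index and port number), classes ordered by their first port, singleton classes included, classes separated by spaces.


The first composite normalizes to {out.1, out.2, u1.1, u1.2, u2.2} {u2.1} {u3.1} {u3.2}
The second composite normalizes to {out.1} {out.2, u3.2} {u1.1, u1.2, u2.2} {u2.1} {u3.1}
The forms do not match — not equal.

not equal; first: {out.1, out.2, u1.1, u1.2, u2.2} {u2.1} {u3.1} {u3.2}; second: {out.1} {out.2, u3.2} {u1.1, u1.2, u2.2} {u2.1} {u3.1}


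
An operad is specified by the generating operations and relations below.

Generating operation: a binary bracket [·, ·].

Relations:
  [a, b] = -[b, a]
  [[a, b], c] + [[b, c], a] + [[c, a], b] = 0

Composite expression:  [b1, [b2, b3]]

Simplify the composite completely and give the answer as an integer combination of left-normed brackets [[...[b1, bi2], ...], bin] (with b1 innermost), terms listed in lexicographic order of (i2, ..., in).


[[b1, b2], b3] - [[b1, b3], b2]


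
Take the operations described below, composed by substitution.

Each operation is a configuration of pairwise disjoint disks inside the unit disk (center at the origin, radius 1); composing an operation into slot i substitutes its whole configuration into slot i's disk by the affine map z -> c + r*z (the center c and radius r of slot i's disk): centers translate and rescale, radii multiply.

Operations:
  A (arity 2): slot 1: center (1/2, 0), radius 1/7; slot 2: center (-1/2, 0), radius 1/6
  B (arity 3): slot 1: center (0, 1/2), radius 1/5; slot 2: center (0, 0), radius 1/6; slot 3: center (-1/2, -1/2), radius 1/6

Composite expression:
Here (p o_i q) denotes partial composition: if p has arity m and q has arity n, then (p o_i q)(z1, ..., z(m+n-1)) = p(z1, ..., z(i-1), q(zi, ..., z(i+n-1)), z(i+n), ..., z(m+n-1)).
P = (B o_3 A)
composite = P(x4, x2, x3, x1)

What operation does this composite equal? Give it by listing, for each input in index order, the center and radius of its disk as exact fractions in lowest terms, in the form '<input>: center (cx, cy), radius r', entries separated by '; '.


x1: center (-7/12, -1/2), radius 1/36; x2: center (0, 0), radius 1/6; x3: center (-5/12, -1/2), radius 1/42; x4: center (0, 1/2), radius 1/5

Affine substitution under B: radii multiply and x-centers shift.
x4 passes through 1 substitution, ending at center (0, 1/2), radius 1/5
x2 passes through 1 substitution, ending at center (0, 0), radius 1/6
x3 passes through 2 substitutions, ending at center (-5/12, -1/2), radius 1/42
x1 passes through 2 substitutions, ending at center (-7/12, -1/2), radius 1/36


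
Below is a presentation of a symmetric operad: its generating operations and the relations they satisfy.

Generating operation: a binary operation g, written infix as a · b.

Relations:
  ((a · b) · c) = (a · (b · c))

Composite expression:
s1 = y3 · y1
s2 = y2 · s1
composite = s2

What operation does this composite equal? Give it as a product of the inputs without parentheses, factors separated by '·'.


y2 · y3 · y1

Associativity of g dissolves the nesting; only the y-input order survives.
(y3 · y1) reduces to y3 · y1
(y2 · (y3 · y1)) reduces to y2 · y3 · y1


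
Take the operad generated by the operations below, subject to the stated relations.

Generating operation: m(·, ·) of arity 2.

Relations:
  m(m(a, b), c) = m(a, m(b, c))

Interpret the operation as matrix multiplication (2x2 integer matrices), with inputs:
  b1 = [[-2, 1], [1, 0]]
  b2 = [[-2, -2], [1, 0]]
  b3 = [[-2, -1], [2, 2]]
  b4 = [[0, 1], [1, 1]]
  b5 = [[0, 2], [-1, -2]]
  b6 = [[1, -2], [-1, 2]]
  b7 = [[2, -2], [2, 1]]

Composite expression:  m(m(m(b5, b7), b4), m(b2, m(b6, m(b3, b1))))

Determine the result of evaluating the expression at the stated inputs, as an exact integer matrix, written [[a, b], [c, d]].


[[42, -36], [-42, 36]]

m(b5, b7) = [[4, 2], [-6, 0]]
m(m(b5, b7), b4) = [[2, 6], [0, -6]]
m(b3, b1) = [[3, -2], [-2, 2]]
m(b6, m(b3, b1)) = [[7, -6], [-7, 6]]
m(b2, m(b6, m(b3, b1))) = [[0, 0], [7, -6]]
m(m(m(b5, b7), b4), m(b2, m(b6, m(b3, b1)))) = [[42, -36], [-42, 36]]
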